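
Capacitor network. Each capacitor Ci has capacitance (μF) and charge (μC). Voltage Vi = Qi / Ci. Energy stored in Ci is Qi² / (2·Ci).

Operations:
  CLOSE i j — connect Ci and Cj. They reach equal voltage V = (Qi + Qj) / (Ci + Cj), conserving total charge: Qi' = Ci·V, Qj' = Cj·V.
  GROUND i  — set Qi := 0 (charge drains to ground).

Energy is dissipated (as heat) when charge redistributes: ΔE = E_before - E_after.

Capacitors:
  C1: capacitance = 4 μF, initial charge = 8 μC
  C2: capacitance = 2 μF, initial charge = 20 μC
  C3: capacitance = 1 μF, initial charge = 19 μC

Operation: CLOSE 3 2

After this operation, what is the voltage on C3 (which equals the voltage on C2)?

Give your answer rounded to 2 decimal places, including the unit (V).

Answer: 13.00 V

Derivation:
Initial: C1(4μF, Q=8μC, V=2.00V), C2(2μF, Q=20μC, V=10.00V), C3(1μF, Q=19μC, V=19.00V)
Op 1: CLOSE 3-2: Q_total=39.00, C_total=3.00, V=13.00; Q3=13.00, Q2=26.00; dissipated=27.000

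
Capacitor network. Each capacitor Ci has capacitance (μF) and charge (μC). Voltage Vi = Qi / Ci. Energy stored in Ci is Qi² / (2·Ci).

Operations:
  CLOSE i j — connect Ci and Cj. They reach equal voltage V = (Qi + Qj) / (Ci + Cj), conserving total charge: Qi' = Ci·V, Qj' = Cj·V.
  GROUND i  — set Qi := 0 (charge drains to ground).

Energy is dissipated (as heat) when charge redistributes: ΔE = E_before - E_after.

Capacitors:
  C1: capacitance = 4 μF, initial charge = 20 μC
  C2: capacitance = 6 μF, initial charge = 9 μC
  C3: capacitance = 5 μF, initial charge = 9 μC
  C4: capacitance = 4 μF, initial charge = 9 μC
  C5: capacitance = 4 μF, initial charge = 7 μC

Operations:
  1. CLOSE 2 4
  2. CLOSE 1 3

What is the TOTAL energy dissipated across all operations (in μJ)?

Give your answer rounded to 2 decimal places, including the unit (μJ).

Answer: 12.05 μJ

Derivation:
Initial: C1(4μF, Q=20μC, V=5.00V), C2(6μF, Q=9μC, V=1.50V), C3(5μF, Q=9μC, V=1.80V), C4(4μF, Q=9μC, V=2.25V), C5(4μF, Q=7μC, V=1.75V)
Op 1: CLOSE 2-4: Q_total=18.00, C_total=10.00, V=1.80; Q2=10.80, Q4=7.20; dissipated=0.675
Op 2: CLOSE 1-3: Q_total=29.00, C_total=9.00, V=3.22; Q1=12.89, Q3=16.11; dissipated=11.378
Total dissipated: 12.053 μJ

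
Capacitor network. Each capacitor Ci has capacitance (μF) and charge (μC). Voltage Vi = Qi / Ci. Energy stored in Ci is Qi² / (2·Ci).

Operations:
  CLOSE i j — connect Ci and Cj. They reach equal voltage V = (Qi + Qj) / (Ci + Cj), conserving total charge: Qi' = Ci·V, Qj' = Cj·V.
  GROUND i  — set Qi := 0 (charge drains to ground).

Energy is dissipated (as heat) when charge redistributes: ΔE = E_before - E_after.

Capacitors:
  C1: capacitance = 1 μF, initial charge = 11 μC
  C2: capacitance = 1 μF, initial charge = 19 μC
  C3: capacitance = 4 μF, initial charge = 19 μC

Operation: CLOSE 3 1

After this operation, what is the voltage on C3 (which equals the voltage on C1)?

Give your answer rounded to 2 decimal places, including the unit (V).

Answer: 6.00 V

Derivation:
Initial: C1(1μF, Q=11μC, V=11.00V), C2(1μF, Q=19μC, V=19.00V), C3(4μF, Q=19μC, V=4.75V)
Op 1: CLOSE 3-1: Q_total=30.00, C_total=5.00, V=6.00; Q3=24.00, Q1=6.00; dissipated=15.625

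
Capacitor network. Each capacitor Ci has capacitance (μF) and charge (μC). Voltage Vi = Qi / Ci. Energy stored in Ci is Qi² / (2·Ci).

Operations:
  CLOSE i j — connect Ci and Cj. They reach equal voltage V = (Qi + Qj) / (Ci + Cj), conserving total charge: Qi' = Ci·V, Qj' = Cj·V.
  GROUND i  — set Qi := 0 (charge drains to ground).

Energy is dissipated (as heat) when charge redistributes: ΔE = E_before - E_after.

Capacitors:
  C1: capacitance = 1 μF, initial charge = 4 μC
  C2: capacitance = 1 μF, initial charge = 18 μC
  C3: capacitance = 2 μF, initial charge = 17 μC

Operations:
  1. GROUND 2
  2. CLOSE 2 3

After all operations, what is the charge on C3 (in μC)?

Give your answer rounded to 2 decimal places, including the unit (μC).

Initial: C1(1μF, Q=4μC, V=4.00V), C2(1μF, Q=18μC, V=18.00V), C3(2μF, Q=17μC, V=8.50V)
Op 1: GROUND 2: Q2=0; energy lost=162.000
Op 2: CLOSE 2-3: Q_total=17.00, C_total=3.00, V=5.67; Q2=5.67, Q3=11.33; dissipated=24.083
Final charges: Q1=4.00, Q2=5.67, Q3=11.33

Answer: 11.33 μC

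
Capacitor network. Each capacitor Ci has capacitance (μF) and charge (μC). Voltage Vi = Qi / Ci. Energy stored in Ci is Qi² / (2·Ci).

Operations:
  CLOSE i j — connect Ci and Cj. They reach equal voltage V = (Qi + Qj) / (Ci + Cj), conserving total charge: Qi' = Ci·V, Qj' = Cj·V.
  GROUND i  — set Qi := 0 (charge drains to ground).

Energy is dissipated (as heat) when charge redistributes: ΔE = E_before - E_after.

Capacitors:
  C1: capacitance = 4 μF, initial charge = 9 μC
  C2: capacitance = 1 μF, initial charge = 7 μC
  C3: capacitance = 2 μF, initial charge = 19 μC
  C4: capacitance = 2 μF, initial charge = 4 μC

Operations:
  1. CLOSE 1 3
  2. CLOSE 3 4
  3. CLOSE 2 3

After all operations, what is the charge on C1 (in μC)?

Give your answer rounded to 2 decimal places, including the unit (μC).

Answer: 18.67 μC

Derivation:
Initial: C1(4μF, Q=9μC, V=2.25V), C2(1μF, Q=7μC, V=7.00V), C3(2μF, Q=19μC, V=9.50V), C4(2μF, Q=4μC, V=2.00V)
Op 1: CLOSE 1-3: Q_total=28.00, C_total=6.00, V=4.67; Q1=18.67, Q3=9.33; dissipated=35.042
Op 2: CLOSE 3-4: Q_total=13.33, C_total=4.00, V=3.33; Q3=6.67, Q4=6.67; dissipated=3.556
Op 3: CLOSE 2-3: Q_total=13.67, C_total=3.00, V=4.56; Q2=4.56, Q3=9.11; dissipated=4.481
Final charges: Q1=18.67, Q2=4.56, Q3=9.11, Q4=6.67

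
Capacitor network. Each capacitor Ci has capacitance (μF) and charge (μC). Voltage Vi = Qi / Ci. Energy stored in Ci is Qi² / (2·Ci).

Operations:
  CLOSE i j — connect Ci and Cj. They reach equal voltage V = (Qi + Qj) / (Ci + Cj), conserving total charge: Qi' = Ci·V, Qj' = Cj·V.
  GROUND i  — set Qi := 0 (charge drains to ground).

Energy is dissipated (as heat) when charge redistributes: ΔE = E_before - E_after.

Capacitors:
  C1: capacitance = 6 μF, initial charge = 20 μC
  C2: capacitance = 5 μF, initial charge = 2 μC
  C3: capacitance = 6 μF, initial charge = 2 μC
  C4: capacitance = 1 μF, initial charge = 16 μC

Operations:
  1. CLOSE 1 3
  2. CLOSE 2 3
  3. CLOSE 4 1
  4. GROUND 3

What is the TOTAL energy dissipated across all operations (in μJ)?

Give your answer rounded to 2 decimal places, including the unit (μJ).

Answer: 106.50 μJ

Derivation:
Initial: C1(6μF, Q=20μC, V=3.33V), C2(5μF, Q=2μC, V=0.40V), C3(6μF, Q=2μC, V=0.33V), C4(1μF, Q=16μC, V=16.00V)
Op 1: CLOSE 1-3: Q_total=22.00, C_total=12.00, V=1.83; Q1=11.00, Q3=11.00; dissipated=13.500
Op 2: CLOSE 2-3: Q_total=13.00, C_total=11.00, V=1.18; Q2=5.91, Q3=7.09; dissipated=2.802
Op 3: CLOSE 4-1: Q_total=27.00, C_total=7.00, V=3.86; Q4=3.86, Q1=23.14; dissipated=86.012
Op 4: GROUND 3: Q3=0; energy lost=4.190
Total dissipated: 106.504 μJ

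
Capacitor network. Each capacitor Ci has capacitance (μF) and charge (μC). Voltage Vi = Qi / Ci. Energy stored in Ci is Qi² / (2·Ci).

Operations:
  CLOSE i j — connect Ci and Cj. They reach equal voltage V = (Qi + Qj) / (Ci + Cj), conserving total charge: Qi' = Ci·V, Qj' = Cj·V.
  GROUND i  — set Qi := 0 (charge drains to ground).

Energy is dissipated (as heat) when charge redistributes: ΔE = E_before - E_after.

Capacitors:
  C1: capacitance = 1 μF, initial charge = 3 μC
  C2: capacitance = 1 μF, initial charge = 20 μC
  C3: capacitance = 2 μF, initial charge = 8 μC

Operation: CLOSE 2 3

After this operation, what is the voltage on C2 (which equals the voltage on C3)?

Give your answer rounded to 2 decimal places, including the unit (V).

Answer: 9.33 V

Derivation:
Initial: C1(1μF, Q=3μC, V=3.00V), C2(1μF, Q=20μC, V=20.00V), C3(2μF, Q=8μC, V=4.00V)
Op 1: CLOSE 2-3: Q_total=28.00, C_total=3.00, V=9.33; Q2=9.33, Q3=18.67; dissipated=85.333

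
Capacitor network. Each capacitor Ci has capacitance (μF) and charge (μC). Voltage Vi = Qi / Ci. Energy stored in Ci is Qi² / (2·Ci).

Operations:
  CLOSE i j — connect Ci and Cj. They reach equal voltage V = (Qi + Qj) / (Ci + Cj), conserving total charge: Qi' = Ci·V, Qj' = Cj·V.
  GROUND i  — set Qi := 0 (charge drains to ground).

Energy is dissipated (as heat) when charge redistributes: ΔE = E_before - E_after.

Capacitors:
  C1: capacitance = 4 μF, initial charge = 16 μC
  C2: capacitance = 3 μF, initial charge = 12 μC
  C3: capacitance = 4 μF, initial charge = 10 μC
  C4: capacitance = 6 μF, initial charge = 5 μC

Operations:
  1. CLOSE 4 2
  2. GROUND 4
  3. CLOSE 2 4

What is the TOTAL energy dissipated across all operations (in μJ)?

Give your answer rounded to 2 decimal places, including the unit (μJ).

Initial: C1(4μF, Q=16μC, V=4.00V), C2(3μF, Q=12μC, V=4.00V), C3(4μF, Q=10μC, V=2.50V), C4(6μF, Q=5μC, V=0.83V)
Op 1: CLOSE 4-2: Q_total=17.00, C_total=9.00, V=1.89; Q4=11.33, Q2=5.67; dissipated=10.028
Op 2: GROUND 4: Q4=0; energy lost=10.704
Op 3: CLOSE 2-4: Q_total=5.67, C_total=9.00, V=0.63; Q2=1.89, Q4=3.78; dissipated=3.568
Total dissipated: 24.299 μJ

Answer: 24.30 μJ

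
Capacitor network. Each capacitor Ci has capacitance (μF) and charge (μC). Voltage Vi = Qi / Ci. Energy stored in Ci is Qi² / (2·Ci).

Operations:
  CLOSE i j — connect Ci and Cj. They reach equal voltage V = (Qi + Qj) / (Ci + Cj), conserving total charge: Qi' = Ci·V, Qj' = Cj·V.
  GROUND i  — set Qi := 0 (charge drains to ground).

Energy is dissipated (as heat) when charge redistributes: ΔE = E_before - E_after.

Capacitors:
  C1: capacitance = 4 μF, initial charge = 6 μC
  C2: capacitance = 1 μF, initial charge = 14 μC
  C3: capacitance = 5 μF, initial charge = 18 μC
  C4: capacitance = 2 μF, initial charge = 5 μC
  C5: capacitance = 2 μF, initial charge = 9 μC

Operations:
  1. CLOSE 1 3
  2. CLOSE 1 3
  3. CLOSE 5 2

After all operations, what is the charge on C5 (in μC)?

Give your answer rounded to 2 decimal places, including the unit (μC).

Initial: C1(4μF, Q=6μC, V=1.50V), C2(1μF, Q=14μC, V=14.00V), C3(5μF, Q=18μC, V=3.60V), C4(2μF, Q=5μC, V=2.50V), C5(2μF, Q=9μC, V=4.50V)
Op 1: CLOSE 1-3: Q_total=24.00, C_total=9.00, V=2.67; Q1=10.67, Q3=13.33; dissipated=4.900
Op 2: CLOSE 1-3: Q_total=24.00, C_total=9.00, V=2.67; Q1=10.67, Q3=13.33; dissipated=0.000
Op 3: CLOSE 5-2: Q_total=23.00, C_total=3.00, V=7.67; Q5=15.33, Q2=7.67; dissipated=30.083
Final charges: Q1=10.67, Q2=7.67, Q3=13.33, Q4=5.00, Q5=15.33

Answer: 15.33 μC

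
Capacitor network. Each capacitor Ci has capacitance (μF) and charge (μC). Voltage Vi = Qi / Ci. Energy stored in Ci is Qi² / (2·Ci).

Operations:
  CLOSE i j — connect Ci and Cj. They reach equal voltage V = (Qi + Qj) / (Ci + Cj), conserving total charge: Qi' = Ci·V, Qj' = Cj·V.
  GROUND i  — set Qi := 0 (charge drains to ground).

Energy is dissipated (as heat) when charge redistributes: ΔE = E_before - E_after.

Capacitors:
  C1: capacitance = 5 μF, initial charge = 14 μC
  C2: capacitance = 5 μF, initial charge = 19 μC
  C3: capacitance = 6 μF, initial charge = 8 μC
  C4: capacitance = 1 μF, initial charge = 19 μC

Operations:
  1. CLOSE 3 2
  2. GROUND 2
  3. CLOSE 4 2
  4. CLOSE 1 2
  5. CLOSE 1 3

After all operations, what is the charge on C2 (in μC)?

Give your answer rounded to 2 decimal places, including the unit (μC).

Answer: 14.92 μC

Derivation:
Initial: C1(5μF, Q=14μC, V=2.80V), C2(5μF, Q=19μC, V=3.80V), C3(6μF, Q=8μC, V=1.33V), C4(1μF, Q=19μC, V=19.00V)
Op 1: CLOSE 3-2: Q_total=27.00, C_total=11.00, V=2.45; Q3=14.73, Q2=12.27; dissipated=8.297
Op 2: GROUND 2: Q2=0; energy lost=15.062
Op 3: CLOSE 4-2: Q_total=19.00, C_total=6.00, V=3.17; Q4=3.17, Q2=15.83; dissipated=150.417
Op 4: CLOSE 1-2: Q_total=29.83, C_total=10.00, V=2.98; Q1=14.92, Q2=14.92; dissipated=0.168
Op 5: CLOSE 1-3: Q_total=29.64, C_total=11.00, V=2.69; Q1=13.47, Q3=16.17; dissipated=0.381
Final charges: Q1=13.47, Q2=14.92, Q3=16.17, Q4=3.17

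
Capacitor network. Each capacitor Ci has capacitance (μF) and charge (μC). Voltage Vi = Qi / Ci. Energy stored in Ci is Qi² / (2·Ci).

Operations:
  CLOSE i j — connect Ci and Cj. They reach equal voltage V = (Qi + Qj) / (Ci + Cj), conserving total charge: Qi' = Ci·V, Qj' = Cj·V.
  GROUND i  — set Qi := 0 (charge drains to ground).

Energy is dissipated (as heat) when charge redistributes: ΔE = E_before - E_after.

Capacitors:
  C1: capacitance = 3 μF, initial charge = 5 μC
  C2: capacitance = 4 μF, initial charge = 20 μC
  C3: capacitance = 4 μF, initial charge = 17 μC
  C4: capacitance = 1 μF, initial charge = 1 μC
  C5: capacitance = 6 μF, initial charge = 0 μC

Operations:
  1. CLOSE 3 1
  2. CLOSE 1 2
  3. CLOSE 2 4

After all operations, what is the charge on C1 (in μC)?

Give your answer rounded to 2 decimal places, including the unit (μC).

Initial: C1(3μF, Q=5μC, V=1.67V), C2(4μF, Q=20μC, V=5.00V), C3(4μF, Q=17μC, V=4.25V), C4(1μF, Q=1μC, V=1.00V), C5(6μF, Q=0μC, V=0.00V)
Op 1: CLOSE 3-1: Q_total=22.00, C_total=7.00, V=3.14; Q3=12.57, Q1=9.43; dissipated=5.720
Op 2: CLOSE 1-2: Q_total=29.43, C_total=7.00, V=4.20; Q1=12.61, Q2=16.82; dissipated=2.956
Op 3: CLOSE 2-4: Q_total=17.82, C_total=5.00, V=3.56; Q2=14.25, Q4=3.56; dissipated=4.106
Final charges: Q1=12.61, Q2=14.25, Q3=12.57, Q4=3.56, Q5=0.00

Answer: 12.61 μC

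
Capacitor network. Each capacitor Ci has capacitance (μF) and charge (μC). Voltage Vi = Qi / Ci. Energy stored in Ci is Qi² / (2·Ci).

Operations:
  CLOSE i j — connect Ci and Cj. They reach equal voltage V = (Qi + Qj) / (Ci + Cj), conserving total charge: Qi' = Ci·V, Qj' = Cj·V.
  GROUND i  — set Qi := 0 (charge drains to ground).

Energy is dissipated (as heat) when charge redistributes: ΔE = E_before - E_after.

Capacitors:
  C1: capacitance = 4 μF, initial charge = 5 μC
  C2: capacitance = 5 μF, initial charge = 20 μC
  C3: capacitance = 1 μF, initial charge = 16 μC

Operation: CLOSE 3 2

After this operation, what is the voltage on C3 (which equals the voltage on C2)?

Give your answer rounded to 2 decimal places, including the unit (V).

Initial: C1(4μF, Q=5μC, V=1.25V), C2(5μF, Q=20μC, V=4.00V), C3(1μF, Q=16μC, V=16.00V)
Op 1: CLOSE 3-2: Q_total=36.00, C_total=6.00, V=6.00; Q3=6.00, Q2=30.00; dissipated=60.000

Answer: 6.00 V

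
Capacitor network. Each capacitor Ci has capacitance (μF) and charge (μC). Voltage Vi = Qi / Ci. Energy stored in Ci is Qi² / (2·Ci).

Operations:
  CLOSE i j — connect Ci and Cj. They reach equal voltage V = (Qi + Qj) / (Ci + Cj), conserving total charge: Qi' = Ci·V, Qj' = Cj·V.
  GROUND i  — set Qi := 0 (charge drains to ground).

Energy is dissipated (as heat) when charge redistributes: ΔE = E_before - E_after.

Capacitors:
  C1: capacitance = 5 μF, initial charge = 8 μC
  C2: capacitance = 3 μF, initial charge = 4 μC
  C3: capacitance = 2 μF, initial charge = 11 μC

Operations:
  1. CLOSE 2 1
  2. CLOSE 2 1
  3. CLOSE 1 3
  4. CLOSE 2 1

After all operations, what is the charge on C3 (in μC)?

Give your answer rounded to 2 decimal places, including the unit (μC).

Initial: C1(5μF, Q=8μC, V=1.60V), C2(3μF, Q=4μC, V=1.33V), C3(2μF, Q=11μC, V=5.50V)
Op 1: CLOSE 2-1: Q_total=12.00, C_total=8.00, V=1.50; Q2=4.50, Q1=7.50; dissipated=0.067
Op 2: CLOSE 2-1: Q_total=12.00, C_total=8.00, V=1.50; Q2=4.50, Q1=7.50; dissipated=0.000
Op 3: CLOSE 1-3: Q_total=18.50, C_total=7.00, V=2.64; Q1=13.21, Q3=5.29; dissipated=11.429
Op 4: CLOSE 2-1: Q_total=17.71, C_total=8.00, V=2.21; Q2=6.64, Q1=11.07; dissipated=1.224
Final charges: Q1=11.07, Q2=6.64, Q3=5.29

Answer: 5.29 μC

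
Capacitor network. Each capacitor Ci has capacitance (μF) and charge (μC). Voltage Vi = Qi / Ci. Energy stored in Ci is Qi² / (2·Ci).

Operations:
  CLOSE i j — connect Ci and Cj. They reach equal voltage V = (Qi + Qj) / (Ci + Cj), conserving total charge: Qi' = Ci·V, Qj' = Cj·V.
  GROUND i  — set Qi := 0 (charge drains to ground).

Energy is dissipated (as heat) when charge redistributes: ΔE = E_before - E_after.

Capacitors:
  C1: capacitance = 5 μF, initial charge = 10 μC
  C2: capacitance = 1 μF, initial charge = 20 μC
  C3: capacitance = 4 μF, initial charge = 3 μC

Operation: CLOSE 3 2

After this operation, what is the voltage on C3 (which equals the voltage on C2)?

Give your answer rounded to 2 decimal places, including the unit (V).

Answer: 4.60 V

Derivation:
Initial: C1(5μF, Q=10μC, V=2.00V), C2(1μF, Q=20μC, V=20.00V), C3(4μF, Q=3μC, V=0.75V)
Op 1: CLOSE 3-2: Q_total=23.00, C_total=5.00, V=4.60; Q3=18.40, Q2=4.60; dissipated=148.225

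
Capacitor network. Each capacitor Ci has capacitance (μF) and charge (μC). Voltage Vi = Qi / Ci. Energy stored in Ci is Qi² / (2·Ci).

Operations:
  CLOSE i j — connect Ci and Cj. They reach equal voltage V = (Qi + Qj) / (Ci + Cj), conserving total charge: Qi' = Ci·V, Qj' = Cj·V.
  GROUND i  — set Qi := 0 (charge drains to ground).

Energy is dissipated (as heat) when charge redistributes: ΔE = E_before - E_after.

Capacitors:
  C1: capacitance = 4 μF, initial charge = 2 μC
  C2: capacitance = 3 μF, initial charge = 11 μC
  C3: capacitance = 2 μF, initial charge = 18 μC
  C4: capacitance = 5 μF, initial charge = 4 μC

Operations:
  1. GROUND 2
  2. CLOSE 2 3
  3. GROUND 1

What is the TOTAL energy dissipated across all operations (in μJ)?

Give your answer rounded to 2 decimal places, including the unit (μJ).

Answer: 69.27 μJ

Derivation:
Initial: C1(4μF, Q=2μC, V=0.50V), C2(3μF, Q=11μC, V=3.67V), C3(2μF, Q=18μC, V=9.00V), C4(5μF, Q=4μC, V=0.80V)
Op 1: GROUND 2: Q2=0; energy lost=20.167
Op 2: CLOSE 2-3: Q_total=18.00, C_total=5.00, V=3.60; Q2=10.80, Q3=7.20; dissipated=48.600
Op 3: GROUND 1: Q1=0; energy lost=0.500
Total dissipated: 69.267 μJ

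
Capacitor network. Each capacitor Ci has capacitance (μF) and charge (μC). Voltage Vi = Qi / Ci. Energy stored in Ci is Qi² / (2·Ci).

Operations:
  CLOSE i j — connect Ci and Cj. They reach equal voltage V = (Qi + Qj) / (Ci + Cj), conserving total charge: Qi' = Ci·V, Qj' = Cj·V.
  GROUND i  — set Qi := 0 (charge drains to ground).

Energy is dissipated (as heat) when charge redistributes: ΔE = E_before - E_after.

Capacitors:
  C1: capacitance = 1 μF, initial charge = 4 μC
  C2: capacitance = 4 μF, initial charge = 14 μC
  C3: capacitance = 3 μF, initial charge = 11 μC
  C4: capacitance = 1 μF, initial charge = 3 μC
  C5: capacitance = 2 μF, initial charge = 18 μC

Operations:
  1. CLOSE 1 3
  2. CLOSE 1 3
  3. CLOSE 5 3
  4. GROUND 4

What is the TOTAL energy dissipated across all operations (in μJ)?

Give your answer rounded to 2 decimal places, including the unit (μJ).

Answer: 21.08 μJ

Derivation:
Initial: C1(1μF, Q=4μC, V=4.00V), C2(4μF, Q=14μC, V=3.50V), C3(3μF, Q=11μC, V=3.67V), C4(1μF, Q=3μC, V=3.00V), C5(2μF, Q=18μC, V=9.00V)
Op 1: CLOSE 1-3: Q_total=15.00, C_total=4.00, V=3.75; Q1=3.75, Q3=11.25; dissipated=0.042
Op 2: CLOSE 1-3: Q_total=15.00, C_total=4.00, V=3.75; Q1=3.75, Q3=11.25; dissipated=0.000
Op 3: CLOSE 5-3: Q_total=29.25, C_total=5.00, V=5.85; Q5=11.70, Q3=17.55; dissipated=16.538
Op 4: GROUND 4: Q4=0; energy lost=4.500
Total dissipated: 21.079 μJ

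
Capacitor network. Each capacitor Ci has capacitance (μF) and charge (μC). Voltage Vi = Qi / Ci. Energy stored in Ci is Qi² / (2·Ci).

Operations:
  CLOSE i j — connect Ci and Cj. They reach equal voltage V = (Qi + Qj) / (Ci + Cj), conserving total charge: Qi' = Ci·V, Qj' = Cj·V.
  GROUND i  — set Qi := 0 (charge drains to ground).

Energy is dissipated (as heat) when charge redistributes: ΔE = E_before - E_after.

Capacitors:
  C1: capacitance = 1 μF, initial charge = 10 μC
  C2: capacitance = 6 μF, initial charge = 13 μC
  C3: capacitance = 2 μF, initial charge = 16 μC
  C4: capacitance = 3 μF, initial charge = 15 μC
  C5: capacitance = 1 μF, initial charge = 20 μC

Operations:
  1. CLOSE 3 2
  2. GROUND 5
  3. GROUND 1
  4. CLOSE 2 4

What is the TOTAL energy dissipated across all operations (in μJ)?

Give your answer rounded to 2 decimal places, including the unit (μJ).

Answer: 277.41 μJ

Derivation:
Initial: C1(1μF, Q=10μC, V=10.00V), C2(6μF, Q=13μC, V=2.17V), C3(2μF, Q=16μC, V=8.00V), C4(3μF, Q=15μC, V=5.00V), C5(1μF, Q=20μC, V=20.00V)
Op 1: CLOSE 3-2: Q_total=29.00, C_total=8.00, V=3.62; Q3=7.25, Q2=21.75; dissipated=25.521
Op 2: GROUND 5: Q5=0; energy lost=200.000
Op 3: GROUND 1: Q1=0; energy lost=50.000
Op 4: CLOSE 2-4: Q_total=36.75, C_total=9.00, V=4.08; Q2=24.50, Q4=12.25; dissipated=1.891
Total dissipated: 277.411 μJ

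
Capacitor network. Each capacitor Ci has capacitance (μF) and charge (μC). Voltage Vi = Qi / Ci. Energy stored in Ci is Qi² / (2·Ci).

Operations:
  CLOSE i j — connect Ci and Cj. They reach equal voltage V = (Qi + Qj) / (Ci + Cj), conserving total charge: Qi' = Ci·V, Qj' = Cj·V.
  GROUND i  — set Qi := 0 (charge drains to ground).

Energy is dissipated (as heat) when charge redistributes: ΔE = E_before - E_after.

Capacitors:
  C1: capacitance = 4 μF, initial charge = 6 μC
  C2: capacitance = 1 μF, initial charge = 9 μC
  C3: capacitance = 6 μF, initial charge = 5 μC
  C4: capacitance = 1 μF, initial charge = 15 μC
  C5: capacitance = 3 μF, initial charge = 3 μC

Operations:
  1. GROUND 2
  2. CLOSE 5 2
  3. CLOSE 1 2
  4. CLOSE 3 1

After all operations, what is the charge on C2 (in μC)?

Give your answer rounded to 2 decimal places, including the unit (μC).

Answer: 1.35 μC

Derivation:
Initial: C1(4μF, Q=6μC, V=1.50V), C2(1μF, Q=9μC, V=9.00V), C3(6μF, Q=5μC, V=0.83V), C4(1μF, Q=15μC, V=15.00V), C5(3μF, Q=3μC, V=1.00V)
Op 1: GROUND 2: Q2=0; energy lost=40.500
Op 2: CLOSE 5-2: Q_total=3.00, C_total=4.00, V=0.75; Q5=2.25, Q2=0.75; dissipated=0.375
Op 3: CLOSE 1-2: Q_total=6.75, C_total=5.00, V=1.35; Q1=5.40, Q2=1.35; dissipated=0.225
Op 4: CLOSE 3-1: Q_total=10.40, C_total=10.00, V=1.04; Q3=6.24, Q1=4.16; dissipated=0.320
Final charges: Q1=4.16, Q2=1.35, Q3=6.24, Q4=15.00, Q5=2.25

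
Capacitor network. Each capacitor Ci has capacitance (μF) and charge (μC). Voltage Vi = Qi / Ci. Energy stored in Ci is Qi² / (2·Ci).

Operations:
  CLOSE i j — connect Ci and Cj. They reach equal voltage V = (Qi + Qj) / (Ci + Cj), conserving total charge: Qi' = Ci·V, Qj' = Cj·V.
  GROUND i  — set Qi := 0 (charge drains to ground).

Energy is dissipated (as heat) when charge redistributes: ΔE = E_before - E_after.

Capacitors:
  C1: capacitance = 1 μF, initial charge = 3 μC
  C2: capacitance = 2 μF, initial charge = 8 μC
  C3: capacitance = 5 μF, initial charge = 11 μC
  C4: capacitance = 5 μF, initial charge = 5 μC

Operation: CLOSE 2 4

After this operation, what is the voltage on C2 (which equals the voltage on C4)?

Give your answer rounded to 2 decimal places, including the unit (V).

Answer: 1.86 V

Derivation:
Initial: C1(1μF, Q=3μC, V=3.00V), C2(2μF, Q=8μC, V=4.00V), C3(5μF, Q=11μC, V=2.20V), C4(5μF, Q=5μC, V=1.00V)
Op 1: CLOSE 2-4: Q_total=13.00, C_total=7.00, V=1.86; Q2=3.71, Q4=9.29; dissipated=6.429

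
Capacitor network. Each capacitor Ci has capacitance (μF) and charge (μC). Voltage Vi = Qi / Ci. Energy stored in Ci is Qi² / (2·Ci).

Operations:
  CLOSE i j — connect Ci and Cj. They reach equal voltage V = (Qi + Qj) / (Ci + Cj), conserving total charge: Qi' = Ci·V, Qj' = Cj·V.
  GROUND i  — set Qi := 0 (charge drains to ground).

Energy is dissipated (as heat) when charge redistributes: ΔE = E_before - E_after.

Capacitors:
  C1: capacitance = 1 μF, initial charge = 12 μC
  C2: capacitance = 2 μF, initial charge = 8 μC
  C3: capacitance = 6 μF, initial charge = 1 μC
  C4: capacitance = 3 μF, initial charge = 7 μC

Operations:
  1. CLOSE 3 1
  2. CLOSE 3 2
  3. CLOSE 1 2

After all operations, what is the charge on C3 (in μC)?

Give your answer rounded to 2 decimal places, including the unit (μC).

Answer: 14.36 μC

Derivation:
Initial: C1(1μF, Q=12μC, V=12.00V), C2(2μF, Q=8μC, V=4.00V), C3(6μF, Q=1μC, V=0.17V), C4(3μF, Q=7μC, V=2.33V)
Op 1: CLOSE 3-1: Q_total=13.00, C_total=7.00, V=1.86; Q3=11.14, Q1=1.86; dissipated=60.012
Op 2: CLOSE 3-2: Q_total=19.14, C_total=8.00, V=2.39; Q3=14.36, Q2=4.79; dissipated=3.444
Op 3: CLOSE 1-2: Q_total=6.64, C_total=3.00, V=2.21; Q1=2.21, Q2=4.43; dissipated=0.096
Final charges: Q1=2.21, Q2=4.43, Q3=14.36, Q4=7.00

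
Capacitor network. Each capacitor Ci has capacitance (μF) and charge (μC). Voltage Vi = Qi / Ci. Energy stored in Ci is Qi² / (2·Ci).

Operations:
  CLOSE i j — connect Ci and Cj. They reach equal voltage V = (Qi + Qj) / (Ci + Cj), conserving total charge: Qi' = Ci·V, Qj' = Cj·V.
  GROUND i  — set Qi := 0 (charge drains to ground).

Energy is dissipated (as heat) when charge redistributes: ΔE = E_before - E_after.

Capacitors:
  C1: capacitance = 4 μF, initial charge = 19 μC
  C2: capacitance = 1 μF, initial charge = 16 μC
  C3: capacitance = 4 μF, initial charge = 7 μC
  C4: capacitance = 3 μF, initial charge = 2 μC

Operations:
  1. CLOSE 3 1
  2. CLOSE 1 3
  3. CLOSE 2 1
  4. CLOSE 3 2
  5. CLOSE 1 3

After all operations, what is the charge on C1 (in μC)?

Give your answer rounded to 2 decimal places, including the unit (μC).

Initial: C1(4μF, Q=19μC, V=4.75V), C2(1μF, Q=16μC, V=16.00V), C3(4μF, Q=7μC, V=1.75V), C4(3μF, Q=2μC, V=0.67V)
Op 1: CLOSE 3-1: Q_total=26.00, C_total=8.00, V=3.25; Q3=13.00, Q1=13.00; dissipated=9.000
Op 2: CLOSE 1-3: Q_total=26.00, C_total=8.00, V=3.25; Q1=13.00, Q3=13.00; dissipated=0.000
Op 3: CLOSE 2-1: Q_total=29.00, C_total=5.00, V=5.80; Q2=5.80, Q1=23.20; dissipated=65.025
Op 4: CLOSE 3-2: Q_total=18.80, C_total=5.00, V=3.76; Q3=15.04, Q2=3.76; dissipated=2.601
Op 5: CLOSE 1-3: Q_total=38.24, C_total=8.00, V=4.78; Q1=19.12, Q3=19.12; dissipated=4.162
Final charges: Q1=19.12, Q2=3.76, Q3=19.12, Q4=2.00

Answer: 19.12 μC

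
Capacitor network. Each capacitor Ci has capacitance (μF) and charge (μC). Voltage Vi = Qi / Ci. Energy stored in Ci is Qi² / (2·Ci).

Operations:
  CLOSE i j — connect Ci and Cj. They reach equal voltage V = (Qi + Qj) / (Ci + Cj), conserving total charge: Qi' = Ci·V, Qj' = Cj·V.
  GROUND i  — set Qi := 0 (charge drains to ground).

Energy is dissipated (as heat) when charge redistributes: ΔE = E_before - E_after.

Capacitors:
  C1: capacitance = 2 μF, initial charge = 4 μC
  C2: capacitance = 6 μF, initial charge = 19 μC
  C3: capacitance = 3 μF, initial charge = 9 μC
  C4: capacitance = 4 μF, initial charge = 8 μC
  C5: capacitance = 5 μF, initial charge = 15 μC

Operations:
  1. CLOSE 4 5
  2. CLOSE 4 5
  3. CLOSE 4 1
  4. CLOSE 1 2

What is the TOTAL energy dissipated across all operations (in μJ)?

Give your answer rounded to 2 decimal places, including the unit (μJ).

Answer: 1.79 μJ

Derivation:
Initial: C1(2μF, Q=4μC, V=2.00V), C2(6μF, Q=19μC, V=3.17V), C3(3μF, Q=9μC, V=3.00V), C4(4μF, Q=8μC, V=2.00V), C5(5μF, Q=15μC, V=3.00V)
Op 1: CLOSE 4-5: Q_total=23.00, C_total=9.00, V=2.56; Q4=10.22, Q5=12.78; dissipated=1.111
Op 2: CLOSE 4-5: Q_total=23.00, C_total=9.00, V=2.56; Q4=10.22, Q5=12.78; dissipated=0.000
Op 3: CLOSE 4-1: Q_total=14.22, C_total=6.00, V=2.37; Q4=9.48, Q1=4.74; dissipated=0.206
Op 4: CLOSE 1-2: Q_total=23.74, C_total=8.00, V=2.97; Q1=5.94, Q2=17.81; dissipated=0.476
Total dissipated: 1.792 μJ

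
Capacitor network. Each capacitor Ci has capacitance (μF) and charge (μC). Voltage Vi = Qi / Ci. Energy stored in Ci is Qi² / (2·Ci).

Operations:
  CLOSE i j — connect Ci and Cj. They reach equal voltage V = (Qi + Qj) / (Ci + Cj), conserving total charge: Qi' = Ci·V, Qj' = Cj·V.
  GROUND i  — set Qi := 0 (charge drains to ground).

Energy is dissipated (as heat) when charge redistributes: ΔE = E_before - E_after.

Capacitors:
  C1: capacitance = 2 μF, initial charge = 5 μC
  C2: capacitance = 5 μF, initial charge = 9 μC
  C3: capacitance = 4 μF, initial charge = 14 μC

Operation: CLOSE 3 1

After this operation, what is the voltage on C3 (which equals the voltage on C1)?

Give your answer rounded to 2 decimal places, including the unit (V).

Initial: C1(2μF, Q=5μC, V=2.50V), C2(5μF, Q=9μC, V=1.80V), C3(4μF, Q=14μC, V=3.50V)
Op 1: CLOSE 3-1: Q_total=19.00, C_total=6.00, V=3.17; Q3=12.67, Q1=6.33; dissipated=0.667

Answer: 3.17 V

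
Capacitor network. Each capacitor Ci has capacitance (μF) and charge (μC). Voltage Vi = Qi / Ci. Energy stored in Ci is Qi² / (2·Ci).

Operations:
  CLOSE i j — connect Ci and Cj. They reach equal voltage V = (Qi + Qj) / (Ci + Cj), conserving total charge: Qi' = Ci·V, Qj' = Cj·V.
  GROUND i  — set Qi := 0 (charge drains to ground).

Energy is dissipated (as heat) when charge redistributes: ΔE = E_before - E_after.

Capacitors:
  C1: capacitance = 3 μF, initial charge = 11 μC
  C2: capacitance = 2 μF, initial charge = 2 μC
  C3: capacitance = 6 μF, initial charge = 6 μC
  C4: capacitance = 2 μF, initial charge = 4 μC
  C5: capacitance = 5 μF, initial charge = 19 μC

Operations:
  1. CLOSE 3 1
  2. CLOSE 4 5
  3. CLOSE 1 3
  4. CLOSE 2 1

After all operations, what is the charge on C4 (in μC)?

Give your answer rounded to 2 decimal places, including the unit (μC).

Initial: C1(3μF, Q=11μC, V=3.67V), C2(2μF, Q=2μC, V=1.00V), C3(6μF, Q=6μC, V=1.00V), C4(2μF, Q=4μC, V=2.00V), C5(5μF, Q=19μC, V=3.80V)
Op 1: CLOSE 3-1: Q_total=17.00, C_total=9.00, V=1.89; Q3=11.33, Q1=5.67; dissipated=7.111
Op 2: CLOSE 4-5: Q_total=23.00, C_total=7.00, V=3.29; Q4=6.57, Q5=16.43; dissipated=2.314
Op 3: CLOSE 1-3: Q_total=17.00, C_total=9.00, V=1.89; Q1=5.67, Q3=11.33; dissipated=0.000
Op 4: CLOSE 2-1: Q_total=7.67, C_total=5.00, V=1.53; Q2=3.07, Q1=4.60; dissipated=0.474
Final charges: Q1=4.60, Q2=3.07, Q3=11.33, Q4=6.57, Q5=16.43

Answer: 6.57 μC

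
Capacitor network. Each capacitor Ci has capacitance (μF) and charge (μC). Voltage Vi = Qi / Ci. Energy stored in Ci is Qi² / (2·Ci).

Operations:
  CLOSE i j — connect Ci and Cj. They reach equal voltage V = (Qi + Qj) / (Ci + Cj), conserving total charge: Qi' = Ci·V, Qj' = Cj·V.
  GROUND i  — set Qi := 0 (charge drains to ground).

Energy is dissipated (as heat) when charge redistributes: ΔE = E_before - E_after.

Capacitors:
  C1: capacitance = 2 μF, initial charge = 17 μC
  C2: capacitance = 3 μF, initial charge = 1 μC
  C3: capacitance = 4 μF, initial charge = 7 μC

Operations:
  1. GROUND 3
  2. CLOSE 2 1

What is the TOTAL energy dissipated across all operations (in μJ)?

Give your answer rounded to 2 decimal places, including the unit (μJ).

Answer: 46.14 μJ

Derivation:
Initial: C1(2μF, Q=17μC, V=8.50V), C2(3μF, Q=1μC, V=0.33V), C3(4μF, Q=7μC, V=1.75V)
Op 1: GROUND 3: Q3=0; energy lost=6.125
Op 2: CLOSE 2-1: Q_total=18.00, C_total=5.00, V=3.60; Q2=10.80, Q1=7.20; dissipated=40.017
Total dissipated: 46.142 μJ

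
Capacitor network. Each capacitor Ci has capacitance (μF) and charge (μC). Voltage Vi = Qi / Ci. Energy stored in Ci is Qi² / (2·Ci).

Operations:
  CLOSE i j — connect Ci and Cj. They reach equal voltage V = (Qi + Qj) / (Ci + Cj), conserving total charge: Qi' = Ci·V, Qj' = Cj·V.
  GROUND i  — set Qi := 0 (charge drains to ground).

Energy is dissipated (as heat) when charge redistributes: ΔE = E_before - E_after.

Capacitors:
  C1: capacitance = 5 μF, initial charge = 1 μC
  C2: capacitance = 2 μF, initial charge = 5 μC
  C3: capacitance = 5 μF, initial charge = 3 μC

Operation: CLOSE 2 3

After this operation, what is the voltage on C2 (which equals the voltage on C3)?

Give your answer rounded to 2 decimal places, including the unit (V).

Initial: C1(5μF, Q=1μC, V=0.20V), C2(2μF, Q=5μC, V=2.50V), C3(5μF, Q=3μC, V=0.60V)
Op 1: CLOSE 2-3: Q_total=8.00, C_total=7.00, V=1.14; Q2=2.29, Q3=5.71; dissipated=2.579

Answer: 1.14 V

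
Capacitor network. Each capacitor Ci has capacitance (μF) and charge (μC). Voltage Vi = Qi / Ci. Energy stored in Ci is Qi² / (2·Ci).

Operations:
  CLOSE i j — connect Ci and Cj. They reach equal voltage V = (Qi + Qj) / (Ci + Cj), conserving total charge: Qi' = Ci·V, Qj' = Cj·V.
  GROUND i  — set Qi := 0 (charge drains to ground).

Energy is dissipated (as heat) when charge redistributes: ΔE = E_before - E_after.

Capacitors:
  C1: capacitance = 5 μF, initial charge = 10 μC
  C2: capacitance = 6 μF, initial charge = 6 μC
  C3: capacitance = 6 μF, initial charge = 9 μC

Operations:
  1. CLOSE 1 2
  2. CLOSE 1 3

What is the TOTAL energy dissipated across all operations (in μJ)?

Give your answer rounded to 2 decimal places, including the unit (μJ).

Initial: C1(5μF, Q=10μC, V=2.00V), C2(6μF, Q=6μC, V=1.00V), C3(6μF, Q=9μC, V=1.50V)
Op 1: CLOSE 1-2: Q_total=16.00, C_total=11.00, V=1.45; Q1=7.27, Q2=8.73; dissipated=1.364
Op 2: CLOSE 1-3: Q_total=16.27, C_total=11.00, V=1.48; Q1=7.40, Q3=8.88; dissipated=0.003
Total dissipated: 1.366 μJ

Answer: 1.37 μJ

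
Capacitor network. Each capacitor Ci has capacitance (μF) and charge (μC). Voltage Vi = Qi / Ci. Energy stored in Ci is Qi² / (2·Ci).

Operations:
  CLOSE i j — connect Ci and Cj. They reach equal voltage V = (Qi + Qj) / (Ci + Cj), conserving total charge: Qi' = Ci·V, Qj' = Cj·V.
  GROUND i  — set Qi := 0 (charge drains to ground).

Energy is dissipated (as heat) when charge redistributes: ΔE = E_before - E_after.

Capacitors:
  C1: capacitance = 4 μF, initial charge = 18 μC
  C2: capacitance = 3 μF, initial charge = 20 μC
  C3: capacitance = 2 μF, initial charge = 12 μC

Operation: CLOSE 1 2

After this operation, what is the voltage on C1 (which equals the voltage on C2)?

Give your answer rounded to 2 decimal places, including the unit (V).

Initial: C1(4μF, Q=18μC, V=4.50V), C2(3μF, Q=20μC, V=6.67V), C3(2μF, Q=12μC, V=6.00V)
Op 1: CLOSE 1-2: Q_total=38.00, C_total=7.00, V=5.43; Q1=21.71, Q2=16.29; dissipated=4.024

Answer: 5.43 V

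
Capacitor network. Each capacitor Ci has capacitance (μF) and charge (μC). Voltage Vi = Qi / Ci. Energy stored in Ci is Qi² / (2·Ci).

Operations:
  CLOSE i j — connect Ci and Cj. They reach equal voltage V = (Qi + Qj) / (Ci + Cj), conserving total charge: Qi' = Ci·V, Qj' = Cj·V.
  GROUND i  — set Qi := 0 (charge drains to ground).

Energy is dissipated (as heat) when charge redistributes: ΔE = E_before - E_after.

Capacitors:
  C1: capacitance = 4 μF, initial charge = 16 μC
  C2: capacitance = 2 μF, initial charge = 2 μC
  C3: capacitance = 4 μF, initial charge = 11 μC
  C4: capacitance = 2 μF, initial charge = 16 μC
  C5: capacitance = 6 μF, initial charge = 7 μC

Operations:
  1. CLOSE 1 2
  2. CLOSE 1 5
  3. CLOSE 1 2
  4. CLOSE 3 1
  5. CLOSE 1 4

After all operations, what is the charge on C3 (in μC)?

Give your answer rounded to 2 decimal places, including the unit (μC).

Initial: C1(4μF, Q=16μC, V=4.00V), C2(2μF, Q=2μC, V=1.00V), C3(4μF, Q=11μC, V=2.75V), C4(2μF, Q=16μC, V=8.00V), C5(6μF, Q=7μC, V=1.17V)
Op 1: CLOSE 1-2: Q_total=18.00, C_total=6.00, V=3.00; Q1=12.00, Q2=6.00; dissipated=6.000
Op 2: CLOSE 1-5: Q_total=19.00, C_total=10.00, V=1.90; Q1=7.60, Q5=11.40; dissipated=4.033
Op 3: CLOSE 1-2: Q_total=13.60, C_total=6.00, V=2.27; Q1=9.07, Q2=4.53; dissipated=0.807
Op 4: CLOSE 3-1: Q_total=20.07, C_total=8.00, V=2.51; Q3=10.03, Q1=10.03; dissipated=0.234
Op 5: CLOSE 1-4: Q_total=26.03, C_total=6.00, V=4.34; Q1=17.36, Q4=8.68; dissipated=20.106
Final charges: Q1=17.36, Q2=4.53, Q3=10.03, Q4=8.68, Q5=11.40

Answer: 10.03 μC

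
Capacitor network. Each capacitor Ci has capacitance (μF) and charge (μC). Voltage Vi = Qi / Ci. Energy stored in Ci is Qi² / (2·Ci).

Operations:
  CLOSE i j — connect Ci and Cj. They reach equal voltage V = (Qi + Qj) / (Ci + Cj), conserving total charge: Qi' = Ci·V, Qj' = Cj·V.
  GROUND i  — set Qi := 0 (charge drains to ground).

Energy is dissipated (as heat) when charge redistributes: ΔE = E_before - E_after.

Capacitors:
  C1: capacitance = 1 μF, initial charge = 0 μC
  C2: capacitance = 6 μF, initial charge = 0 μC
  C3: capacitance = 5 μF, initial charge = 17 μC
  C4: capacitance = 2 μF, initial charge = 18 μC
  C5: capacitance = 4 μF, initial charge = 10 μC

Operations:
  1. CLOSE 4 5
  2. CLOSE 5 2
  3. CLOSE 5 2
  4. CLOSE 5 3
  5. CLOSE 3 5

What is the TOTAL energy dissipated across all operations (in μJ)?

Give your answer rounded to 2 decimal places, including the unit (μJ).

Initial: C1(1μF, Q=0μC, V=0.00V), C2(6μF, Q=0μC, V=0.00V), C3(5μF, Q=17μC, V=3.40V), C4(2μF, Q=18μC, V=9.00V), C5(4μF, Q=10μC, V=2.50V)
Op 1: CLOSE 4-5: Q_total=28.00, C_total=6.00, V=4.67; Q4=9.33, Q5=18.67; dissipated=28.167
Op 2: CLOSE 5-2: Q_total=18.67, C_total=10.00, V=1.87; Q5=7.47, Q2=11.20; dissipated=26.133
Op 3: CLOSE 5-2: Q_total=18.67, C_total=10.00, V=1.87; Q5=7.47, Q2=11.20; dissipated=0.000
Op 4: CLOSE 5-3: Q_total=24.47, C_total=9.00, V=2.72; Q5=10.87, Q3=13.59; dissipated=2.612
Op 5: CLOSE 3-5: Q_total=24.47, C_total=9.00, V=2.72; Q3=13.59, Q5=10.87; dissipated=0.000
Total dissipated: 56.912 μJ

Answer: 56.91 μJ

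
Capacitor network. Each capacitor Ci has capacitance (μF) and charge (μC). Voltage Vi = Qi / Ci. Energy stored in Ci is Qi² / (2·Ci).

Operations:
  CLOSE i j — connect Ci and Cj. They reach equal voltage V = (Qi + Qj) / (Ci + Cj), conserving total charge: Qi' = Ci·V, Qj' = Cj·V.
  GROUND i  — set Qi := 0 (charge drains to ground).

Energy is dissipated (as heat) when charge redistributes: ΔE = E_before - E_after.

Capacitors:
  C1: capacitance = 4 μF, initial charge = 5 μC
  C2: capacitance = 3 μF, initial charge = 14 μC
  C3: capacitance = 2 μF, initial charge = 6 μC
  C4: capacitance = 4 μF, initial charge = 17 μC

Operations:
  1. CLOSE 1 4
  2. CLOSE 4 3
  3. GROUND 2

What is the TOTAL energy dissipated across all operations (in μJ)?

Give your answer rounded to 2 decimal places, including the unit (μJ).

Answer: 41.71 μJ

Derivation:
Initial: C1(4μF, Q=5μC, V=1.25V), C2(3μF, Q=14μC, V=4.67V), C3(2μF, Q=6μC, V=3.00V), C4(4μF, Q=17μC, V=4.25V)
Op 1: CLOSE 1-4: Q_total=22.00, C_total=8.00, V=2.75; Q1=11.00, Q4=11.00; dissipated=9.000
Op 2: CLOSE 4-3: Q_total=17.00, C_total=6.00, V=2.83; Q4=11.33, Q3=5.67; dissipated=0.042
Op 3: GROUND 2: Q2=0; energy lost=32.667
Total dissipated: 41.708 μJ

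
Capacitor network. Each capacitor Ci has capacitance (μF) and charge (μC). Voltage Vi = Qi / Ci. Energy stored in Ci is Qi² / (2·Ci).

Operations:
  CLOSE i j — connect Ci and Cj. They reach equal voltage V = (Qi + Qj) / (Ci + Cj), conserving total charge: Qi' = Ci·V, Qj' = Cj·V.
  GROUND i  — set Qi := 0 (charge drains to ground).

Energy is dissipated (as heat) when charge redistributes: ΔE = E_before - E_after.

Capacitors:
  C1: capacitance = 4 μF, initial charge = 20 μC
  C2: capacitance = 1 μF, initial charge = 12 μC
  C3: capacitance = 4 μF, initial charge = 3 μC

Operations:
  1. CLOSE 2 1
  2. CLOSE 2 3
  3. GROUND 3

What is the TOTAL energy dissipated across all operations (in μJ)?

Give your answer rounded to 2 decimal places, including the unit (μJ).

Answer: 39.44 μJ

Derivation:
Initial: C1(4μF, Q=20μC, V=5.00V), C2(1μF, Q=12μC, V=12.00V), C3(4μF, Q=3μC, V=0.75V)
Op 1: CLOSE 2-1: Q_total=32.00, C_total=5.00, V=6.40; Q2=6.40, Q1=25.60; dissipated=19.600
Op 2: CLOSE 2-3: Q_total=9.40, C_total=5.00, V=1.88; Q2=1.88, Q3=7.52; dissipated=12.769
Op 3: GROUND 3: Q3=0; energy lost=7.069
Total dissipated: 39.438 μJ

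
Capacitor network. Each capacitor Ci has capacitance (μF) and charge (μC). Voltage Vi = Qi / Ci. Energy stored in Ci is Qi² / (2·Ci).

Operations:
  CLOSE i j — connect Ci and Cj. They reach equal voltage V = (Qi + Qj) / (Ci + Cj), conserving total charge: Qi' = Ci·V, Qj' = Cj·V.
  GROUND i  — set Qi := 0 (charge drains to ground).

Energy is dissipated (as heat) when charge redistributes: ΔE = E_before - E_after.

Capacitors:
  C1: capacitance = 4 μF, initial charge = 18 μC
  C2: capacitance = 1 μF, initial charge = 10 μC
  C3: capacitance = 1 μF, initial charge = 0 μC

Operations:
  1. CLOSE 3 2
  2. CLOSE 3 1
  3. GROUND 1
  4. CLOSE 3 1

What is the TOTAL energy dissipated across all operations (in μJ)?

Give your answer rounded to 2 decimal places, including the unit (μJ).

Initial: C1(4μF, Q=18μC, V=4.50V), C2(1μF, Q=10μC, V=10.00V), C3(1μF, Q=0μC, V=0.00V)
Op 1: CLOSE 3-2: Q_total=10.00, C_total=2.00, V=5.00; Q3=5.00, Q2=5.00; dissipated=25.000
Op 2: CLOSE 3-1: Q_total=23.00, C_total=5.00, V=4.60; Q3=4.60, Q1=18.40; dissipated=0.100
Op 3: GROUND 1: Q1=0; energy lost=42.320
Op 4: CLOSE 3-1: Q_total=4.60, C_total=5.00, V=0.92; Q3=0.92, Q1=3.68; dissipated=8.464
Total dissipated: 75.884 μJ

Answer: 75.88 μJ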